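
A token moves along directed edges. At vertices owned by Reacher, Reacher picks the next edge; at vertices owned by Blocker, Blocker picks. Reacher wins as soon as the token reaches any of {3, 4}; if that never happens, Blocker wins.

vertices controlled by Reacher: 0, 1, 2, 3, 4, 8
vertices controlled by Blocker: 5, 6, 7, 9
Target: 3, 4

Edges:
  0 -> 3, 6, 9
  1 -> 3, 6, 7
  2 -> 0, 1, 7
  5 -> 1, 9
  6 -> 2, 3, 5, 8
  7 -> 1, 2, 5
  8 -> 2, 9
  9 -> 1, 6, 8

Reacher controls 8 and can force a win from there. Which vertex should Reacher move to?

A0 = {3, 4}
A1: add {0, 1} — 0 (Reacher) has 0→3; 1 (Reacher) has 1→3.
A2: add {2} — 2 (Reacher) has 2→0.
A3: add {8} — 8 (Reacher) has 8→2.
A4 = A3; e.g. 5 (Blocker) can still go to 9. Fixed point.
From 8, successor 2 is in the attractor (rank 2); the other successor 9 is not.

2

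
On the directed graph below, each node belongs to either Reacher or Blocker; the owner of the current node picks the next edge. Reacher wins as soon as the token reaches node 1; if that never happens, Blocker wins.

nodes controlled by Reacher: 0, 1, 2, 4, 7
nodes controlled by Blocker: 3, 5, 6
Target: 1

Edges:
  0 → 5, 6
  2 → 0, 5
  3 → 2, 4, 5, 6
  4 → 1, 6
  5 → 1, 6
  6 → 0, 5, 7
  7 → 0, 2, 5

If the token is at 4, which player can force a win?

Reacher

A0 = {1}
A1: add {4} — 4 (Reacher) has 4→1.
A2 = A1; e.g. 0 (Reacher) has no edge into A1. Fixed point.
4 ∈ A1, so Reacher can force the target.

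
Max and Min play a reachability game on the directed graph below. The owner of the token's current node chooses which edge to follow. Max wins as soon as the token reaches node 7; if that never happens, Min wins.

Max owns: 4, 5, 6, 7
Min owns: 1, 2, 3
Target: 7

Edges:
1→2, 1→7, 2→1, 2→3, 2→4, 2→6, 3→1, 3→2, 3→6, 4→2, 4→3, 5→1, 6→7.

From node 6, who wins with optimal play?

Max

A0 = {7}
A1: add {6} — 6 (Max) has 6→7.
A2 = A1; e.g. 1 (Min) can still go to 2. Fixed point.
6 ∈ A1, so Max can force the target.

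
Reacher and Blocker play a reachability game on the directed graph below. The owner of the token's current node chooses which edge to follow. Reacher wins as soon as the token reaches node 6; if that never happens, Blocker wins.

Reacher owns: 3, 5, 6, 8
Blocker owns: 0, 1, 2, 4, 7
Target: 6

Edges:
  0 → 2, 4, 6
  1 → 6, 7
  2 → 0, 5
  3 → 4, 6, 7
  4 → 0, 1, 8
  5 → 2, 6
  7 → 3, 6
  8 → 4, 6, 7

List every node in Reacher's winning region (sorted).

1, 3, 5, 6, 7, 8

A0 = {6}
A1: add {3, 5, 8} — 3 (Reacher) has 3→6; 5 (Reacher) has 5→6; 8 (Reacher) has 8→6.
A2: add {7} — 7 (Blocker): all of {3, 6} already in.
A3: add {1} — 1 (Blocker): all of {6, 7} already in.
A4 = A3; e.g. 0 (Blocker) can still go to 2. Fixed point.
Reacher's winning region = {1, 3, 5, 6, 7, 8}.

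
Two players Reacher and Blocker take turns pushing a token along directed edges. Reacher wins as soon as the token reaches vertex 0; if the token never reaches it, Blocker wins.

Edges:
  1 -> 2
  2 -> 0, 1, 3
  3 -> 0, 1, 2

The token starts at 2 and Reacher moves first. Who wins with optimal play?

Reacher

Track states (vertex, player-to-move).
A0 = {(0,Reacher), (0,Blocker)}
A1: add {(2,Reacher), (3,Reacher)}.
(2,Reacher) ∈ A1 ⇒ Reacher forces the target.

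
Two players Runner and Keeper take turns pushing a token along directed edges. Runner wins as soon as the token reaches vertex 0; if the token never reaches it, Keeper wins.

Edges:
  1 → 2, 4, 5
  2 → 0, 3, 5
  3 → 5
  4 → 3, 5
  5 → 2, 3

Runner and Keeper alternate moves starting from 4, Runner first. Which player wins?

Keeper

Track states (vertex, player-to-move).
A0 = {(0,Runner), (0,Keeper)}
A1: add {(2,Runner)}.
A2 = A1; e.g. (1,Runner) stays out. (4,Runner) never enters ⇒ Keeper avoids the target.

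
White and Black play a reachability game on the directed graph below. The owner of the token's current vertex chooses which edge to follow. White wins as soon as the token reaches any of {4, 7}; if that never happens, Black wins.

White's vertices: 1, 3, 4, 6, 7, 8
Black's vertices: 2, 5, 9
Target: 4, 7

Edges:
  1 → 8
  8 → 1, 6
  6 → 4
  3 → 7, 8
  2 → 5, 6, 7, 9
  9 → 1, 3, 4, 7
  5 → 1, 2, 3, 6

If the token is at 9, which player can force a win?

White

A0 = {4, 7}
A1: add {3, 6} — 3 (White) has 3→7; 6 (White) has 6→4.
A2: add {8} — 8 (White) has 8→6.
A3: add {1} — 1 (White) has 1→8.
A4: add {9} — 9 (Black): all of {1, 3, 4, 7} already in.
A5 = A4; e.g. 2 (Black) can still go to 5. Fixed point.
9 ∈ A4, so White can force the target.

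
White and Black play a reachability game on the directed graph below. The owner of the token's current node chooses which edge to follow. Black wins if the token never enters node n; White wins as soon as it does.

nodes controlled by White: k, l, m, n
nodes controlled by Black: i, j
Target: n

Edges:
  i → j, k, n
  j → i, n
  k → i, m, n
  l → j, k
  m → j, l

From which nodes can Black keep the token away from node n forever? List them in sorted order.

A0 = {n}
A1: add {k} — k (White) has k→n.
A2: add {l} — l (White) has l→k.
A3: add {m} — m (White) has m→l.
A4 = A3; e.g. i (Black) can still go to j. Fixed point.
White's attractor = {k, l, m, n}; Black avoids the target exactly from the complement.

i, j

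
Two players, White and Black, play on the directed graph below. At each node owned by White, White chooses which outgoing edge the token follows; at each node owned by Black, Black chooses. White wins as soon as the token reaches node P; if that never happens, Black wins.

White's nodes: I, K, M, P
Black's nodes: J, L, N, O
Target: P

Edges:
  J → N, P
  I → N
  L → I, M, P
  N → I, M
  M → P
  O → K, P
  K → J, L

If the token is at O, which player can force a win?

A0 = {P}
A1: add {M} — M (White) has M→P.
A2 = A1; e.g. I (White) has no edge into A1. Fixed point.
O never enters the attractor, so Black can avoid the target forever.

Black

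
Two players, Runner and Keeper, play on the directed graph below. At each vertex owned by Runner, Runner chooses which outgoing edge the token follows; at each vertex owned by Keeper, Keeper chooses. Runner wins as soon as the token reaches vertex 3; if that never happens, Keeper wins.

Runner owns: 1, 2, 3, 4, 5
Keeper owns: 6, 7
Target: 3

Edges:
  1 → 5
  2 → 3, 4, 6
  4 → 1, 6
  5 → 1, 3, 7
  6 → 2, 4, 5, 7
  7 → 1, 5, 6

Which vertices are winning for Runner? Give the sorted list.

1, 2, 3, 4, 5

A0 = {3}
A1: add {2, 5} — 2 (Runner) has 2→3; 5 (Runner) has 5→3.
A2: add {1} — 1 (Runner) has 1→5.
A3: add {4} — 4 (Runner) has 4→1.
A4 = A3; e.g. 6 (Keeper) can still go to 7. Fixed point.
Runner's winning region = {1, 2, 3, 4, 5}.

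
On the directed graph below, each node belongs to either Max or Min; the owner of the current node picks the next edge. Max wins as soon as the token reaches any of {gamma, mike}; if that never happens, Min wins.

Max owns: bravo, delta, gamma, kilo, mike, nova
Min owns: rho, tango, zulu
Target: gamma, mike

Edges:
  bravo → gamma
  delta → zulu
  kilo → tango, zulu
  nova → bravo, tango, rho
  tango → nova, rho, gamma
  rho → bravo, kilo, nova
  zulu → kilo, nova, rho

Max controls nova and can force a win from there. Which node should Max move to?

A0 = {gamma, mike}
A1: add {bravo} — bravo (Max) has bravo→gamma.
A2: add {nova} — nova (Max) has nova→bravo.
A3 = A2; e.g. delta (Max) has no edge into A2. Fixed point.
From nova, successor bravo is in the attractor (rank 1); the other successors rho, tango are not.

bravo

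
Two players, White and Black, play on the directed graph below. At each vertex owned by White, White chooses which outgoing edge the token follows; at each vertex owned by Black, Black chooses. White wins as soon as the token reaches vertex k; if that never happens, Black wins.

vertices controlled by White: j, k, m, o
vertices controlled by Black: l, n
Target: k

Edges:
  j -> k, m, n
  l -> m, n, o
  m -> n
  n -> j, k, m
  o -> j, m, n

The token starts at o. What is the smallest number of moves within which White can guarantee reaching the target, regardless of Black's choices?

A0 = {k}
A1: add {j} — j (White) has j→k.
A2: add {o} — o (White) has o→j.
A3 = A2; e.g. l (Black) can still go to m. Fixed point.
o enters the attractor at level 2, so White can force the target in 2 moves from there.

2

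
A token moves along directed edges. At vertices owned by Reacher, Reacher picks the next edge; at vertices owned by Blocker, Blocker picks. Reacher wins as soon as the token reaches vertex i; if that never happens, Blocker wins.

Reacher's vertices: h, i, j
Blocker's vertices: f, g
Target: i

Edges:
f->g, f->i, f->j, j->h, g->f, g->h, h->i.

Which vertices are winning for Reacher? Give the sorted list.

A0 = {i}
A1: add {h} — h (Reacher) has h→i.
A2: add {j} — j (Reacher) has j→h.
A3 = A2; e.g. f (Blocker) can still go to g. Fixed point.
Reacher's winning region = {h, i, j}.

h, i, j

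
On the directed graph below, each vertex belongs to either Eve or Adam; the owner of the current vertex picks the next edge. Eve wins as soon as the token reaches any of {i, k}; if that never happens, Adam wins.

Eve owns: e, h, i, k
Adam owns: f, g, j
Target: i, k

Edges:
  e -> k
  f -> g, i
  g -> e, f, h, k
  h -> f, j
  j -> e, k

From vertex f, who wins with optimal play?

Adam

A0 = {i, k}
A1: add {e} — e (Eve) has e→k.
A2: add {j} — j (Adam): all of {e, k} already in.
A3: add {h} — h (Eve) has h→j.
A4 = A3; e.g. f (Adam) can still go to g. Fixed point.
f never enters the attractor, so Adam can avoid the target forever.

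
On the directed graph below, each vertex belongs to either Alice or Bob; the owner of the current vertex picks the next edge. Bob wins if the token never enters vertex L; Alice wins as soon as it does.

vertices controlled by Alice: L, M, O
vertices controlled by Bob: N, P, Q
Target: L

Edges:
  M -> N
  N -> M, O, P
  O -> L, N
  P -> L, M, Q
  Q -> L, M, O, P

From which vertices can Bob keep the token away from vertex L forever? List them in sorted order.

M, N, P, Q

A0 = {L}
A1: add {O} — O (Alice) has O→L.
A2 = A1; e.g. M (Alice) has no edge into A1. Fixed point.
Alice's attractor = {L, O}; Bob avoids the target exactly from the complement.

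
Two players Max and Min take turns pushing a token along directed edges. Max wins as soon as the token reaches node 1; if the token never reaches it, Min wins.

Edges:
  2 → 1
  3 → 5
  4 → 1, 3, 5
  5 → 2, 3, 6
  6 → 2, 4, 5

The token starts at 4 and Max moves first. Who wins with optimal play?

Max

Track states (vertex, player-to-move).
A0 = {(1,Max), (1,Min)}
A1: add {(2,Max), (2,Min), (4,Max)}.
(4,Max) ∈ A1 ⇒ Max forces the target.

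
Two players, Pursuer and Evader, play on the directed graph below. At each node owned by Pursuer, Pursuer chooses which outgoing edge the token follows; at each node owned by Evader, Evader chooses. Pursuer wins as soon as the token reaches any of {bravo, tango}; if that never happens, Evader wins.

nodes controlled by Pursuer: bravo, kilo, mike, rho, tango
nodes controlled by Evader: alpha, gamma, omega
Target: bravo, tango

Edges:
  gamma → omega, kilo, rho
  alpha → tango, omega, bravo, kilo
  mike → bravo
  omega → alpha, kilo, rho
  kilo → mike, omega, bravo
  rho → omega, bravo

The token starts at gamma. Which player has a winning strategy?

A0 = {bravo, tango}
A1: add {kilo, mike, rho} — mike (Pursuer) has mike→bravo; kilo (Pursuer) has kilo→bravo; rho (Pursuer) has rho→bravo.
A2 = A1; e.g. gamma (Evader) can still go to omega. Fixed point.
gamma never enters the attractor, so Evader can avoid the target forever.

Evader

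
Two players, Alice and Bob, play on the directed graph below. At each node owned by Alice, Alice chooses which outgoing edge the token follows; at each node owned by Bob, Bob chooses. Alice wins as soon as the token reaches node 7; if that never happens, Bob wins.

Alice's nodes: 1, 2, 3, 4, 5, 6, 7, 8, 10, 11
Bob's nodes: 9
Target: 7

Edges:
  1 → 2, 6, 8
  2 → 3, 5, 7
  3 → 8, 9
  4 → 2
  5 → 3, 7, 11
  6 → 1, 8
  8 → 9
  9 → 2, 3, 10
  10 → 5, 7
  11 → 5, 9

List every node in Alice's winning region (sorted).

1, 2, 4, 5, 6, 7, 10, 11

A0 = {7}
A1: add {2, 5, 10} — 2 (Alice) has 2→7; 5 (Alice) has 5→7; 10 (Alice) has 10→7.
A2: add {1, 4, 11} — 1 (Alice) has 1→2; 4 (Alice) has 4→2; 11 (Alice) has 11→5.
A3: add {6} — 6 (Alice) has 6→1.
A4 = A3; e.g. 3 (Alice) has no edge into A3. Fixed point.
Alice's winning region = {1, 2, 4, 5, 6, 7, 10, 11}.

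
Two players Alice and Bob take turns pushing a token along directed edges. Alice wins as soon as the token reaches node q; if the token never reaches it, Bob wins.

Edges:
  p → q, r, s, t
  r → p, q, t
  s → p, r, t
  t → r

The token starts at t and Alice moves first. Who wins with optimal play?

Bob

Track states (vertex, player-to-move).
A0 = {(q,Alice), (q,Bob)}
A1: add {(p,Alice), (r,Alice)}.
A2: add {(t,Bob)}.
A3: add {(s,Alice)}.
A4 = A3; e.g. (p,Bob) stays out. (t,Alice) never enters ⇒ Bob avoids the target.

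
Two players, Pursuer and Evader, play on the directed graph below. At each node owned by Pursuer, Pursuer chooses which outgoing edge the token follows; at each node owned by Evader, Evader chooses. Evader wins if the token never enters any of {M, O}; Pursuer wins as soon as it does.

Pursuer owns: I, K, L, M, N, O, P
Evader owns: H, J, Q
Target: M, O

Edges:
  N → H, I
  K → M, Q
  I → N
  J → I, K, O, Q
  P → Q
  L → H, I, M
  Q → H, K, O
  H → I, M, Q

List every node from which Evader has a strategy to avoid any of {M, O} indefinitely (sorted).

A0 = {M, O}
A1: add {K, L} — K (Pursuer) has K→M; L (Pursuer) has L→M.
A2 = A1; e.g. H (Evader) can still go to I. Fixed point.
Pursuer's attractor = {K, L, M, O}; Evader avoids the target exactly from the complement.

H, I, J, N, P, Q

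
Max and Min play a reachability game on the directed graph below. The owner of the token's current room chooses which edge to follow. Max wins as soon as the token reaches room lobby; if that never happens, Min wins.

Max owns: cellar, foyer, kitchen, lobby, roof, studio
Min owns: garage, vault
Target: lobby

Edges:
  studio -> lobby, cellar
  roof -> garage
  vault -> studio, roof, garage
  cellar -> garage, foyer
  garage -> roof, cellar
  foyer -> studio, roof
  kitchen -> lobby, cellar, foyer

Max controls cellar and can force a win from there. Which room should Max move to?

A0 = {lobby}
A1: add {kitchen, studio} — studio (Max) has studio→lobby; kitchen (Max) has kitchen→lobby.
A2: add {foyer} — foyer (Max) has foyer→studio.
A3: add {cellar} — cellar (Max) has cellar→foyer.
A4 = A3; e.g. roof (Max) has no edge into A3. Fixed point.
From cellar, successor foyer is in the attractor (rank 2); the other successor garage is not.

foyer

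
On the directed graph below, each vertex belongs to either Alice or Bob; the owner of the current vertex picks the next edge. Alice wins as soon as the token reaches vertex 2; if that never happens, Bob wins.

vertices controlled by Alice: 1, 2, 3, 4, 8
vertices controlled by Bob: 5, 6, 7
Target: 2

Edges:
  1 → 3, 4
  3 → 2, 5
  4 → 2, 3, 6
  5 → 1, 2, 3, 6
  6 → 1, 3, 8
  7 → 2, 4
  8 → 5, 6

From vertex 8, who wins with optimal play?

A0 = {2}
A1: add {3, 4} — 3 (Alice) has 3→2; 4 (Alice) has 4→2.
A2: add {1, 7} — 1 (Alice) has 1→3; 7 (Bob): all of {2, 4} already in.
A3 = A2; e.g. 5 (Bob) can still go to 6. Fixed point.
8 never enters the attractor, so Bob can avoid the target forever.

Bob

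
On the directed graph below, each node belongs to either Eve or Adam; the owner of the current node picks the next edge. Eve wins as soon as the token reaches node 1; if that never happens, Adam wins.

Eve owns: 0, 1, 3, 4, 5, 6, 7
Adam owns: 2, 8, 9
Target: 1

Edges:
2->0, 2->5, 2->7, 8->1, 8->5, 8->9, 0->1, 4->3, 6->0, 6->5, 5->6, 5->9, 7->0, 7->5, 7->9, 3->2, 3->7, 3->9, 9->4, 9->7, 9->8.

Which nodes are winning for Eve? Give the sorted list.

0, 1, 2, 3, 4, 5, 6, 7

A0 = {1}
A1: add {0} — 0 (Eve) has 0→1.
A2: add {6, 7} — 6 (Eve) has 6→0; 7 (Eve) has 7→0.
A3: add {3, 5} — 3 (Eve) has 3→7; 5 (Eve) has 5→6.
A4: add {2, 4} — 2 (Adam): all of {0, 5, 7} already in; 4 (Eve) has 4→3.
A5 = A4; e.g. 8 (Adam) can still go to 9. Fixed point.
Eve's winning region = {0, 1, 2, 3, 4, 5, 6, 7}.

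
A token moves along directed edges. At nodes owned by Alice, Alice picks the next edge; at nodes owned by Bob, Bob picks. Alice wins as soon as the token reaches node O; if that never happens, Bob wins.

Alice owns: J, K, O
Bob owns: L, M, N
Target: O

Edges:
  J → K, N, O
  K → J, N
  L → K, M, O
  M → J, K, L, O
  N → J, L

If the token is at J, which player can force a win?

Alice

A0 = {O}
A1: add {J} — J (Alice) has J→O.
J ∈ A1, so Alice can force the target.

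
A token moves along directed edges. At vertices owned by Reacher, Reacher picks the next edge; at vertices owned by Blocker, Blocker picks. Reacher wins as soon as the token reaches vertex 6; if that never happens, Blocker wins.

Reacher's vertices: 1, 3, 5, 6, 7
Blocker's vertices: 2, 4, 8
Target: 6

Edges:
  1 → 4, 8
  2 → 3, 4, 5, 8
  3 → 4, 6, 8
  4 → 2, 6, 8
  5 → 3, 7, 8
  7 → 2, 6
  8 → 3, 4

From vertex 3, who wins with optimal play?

Reacher

A0 = {6}
A1: add {3, 7} — 3 (Reacher) has 3→6; 7 (Reacher) has 7→6.
3 ∈ A1, so Reacher can force the target.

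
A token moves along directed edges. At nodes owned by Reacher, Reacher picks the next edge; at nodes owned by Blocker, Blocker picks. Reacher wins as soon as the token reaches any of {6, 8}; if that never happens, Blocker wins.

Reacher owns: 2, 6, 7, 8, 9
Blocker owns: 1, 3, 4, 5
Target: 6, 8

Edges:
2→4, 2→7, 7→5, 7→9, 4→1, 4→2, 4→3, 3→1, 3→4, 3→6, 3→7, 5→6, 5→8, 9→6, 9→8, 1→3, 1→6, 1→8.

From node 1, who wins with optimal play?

Blocker

A0 = {6, 8}
A1: add {5, 9} — 5 (Blocker): all of {6, 8} already in; 9 (Reacher) has 9→6.
A2: add {7} — 7 (Reacher) has 7→5.
A3: add {2} — 2 (Reacher) has 2→7.
A4 = A3; e.g. 1 (Blocker) can still go to 3. Fixed point.
1 never enters the attractor, so Blocker can avoid the target forever.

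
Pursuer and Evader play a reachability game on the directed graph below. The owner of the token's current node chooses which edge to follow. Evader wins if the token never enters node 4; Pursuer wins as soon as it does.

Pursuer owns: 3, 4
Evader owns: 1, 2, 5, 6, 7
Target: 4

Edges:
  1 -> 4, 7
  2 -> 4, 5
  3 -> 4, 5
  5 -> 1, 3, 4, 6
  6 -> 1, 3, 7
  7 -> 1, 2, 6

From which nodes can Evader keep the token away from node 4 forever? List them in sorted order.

A0 = {4}
A1: add {3} — 3 (Pursuer) has 3→4.
A2 = A1; e.g. 1 (Evader) can still go to 7. Fixed point.
Pursuer's attractor = {3, 4}; Evader avoids the target exactly from the complement.

1, 2, 5, 6, 7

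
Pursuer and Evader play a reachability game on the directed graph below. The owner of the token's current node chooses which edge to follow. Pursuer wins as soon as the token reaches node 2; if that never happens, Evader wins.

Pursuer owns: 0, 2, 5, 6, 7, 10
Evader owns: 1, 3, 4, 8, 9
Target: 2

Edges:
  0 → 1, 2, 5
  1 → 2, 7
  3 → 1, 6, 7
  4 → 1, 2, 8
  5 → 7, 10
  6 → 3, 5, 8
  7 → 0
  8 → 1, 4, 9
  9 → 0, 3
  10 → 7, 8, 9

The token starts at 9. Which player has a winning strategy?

Pursuer

A0 = {2}
A1: add {0} — 0 (Pursuer) has 0→2.
A2: add {7} — 7 (Pursuer) has 7→0.
A3: add {1, 5, 10} — 1 (Evader): all of {2, 7} already in; 5 (Pursuer) has 5→7; 10 (Pursuer) has 10→7.
A4: add {6} — 6 (Pursuer) has 6→5.
A5: add {3} — 3 (Evader): all of {1, 6, 7} already in.
A6: add {9} — 9 (Evader): all of {0, 3} already in.
A7 = A6; e.g. 4 (Evader) can still go to 8. Fixed point.
9 ∈ A6, so Pursuer can force the target.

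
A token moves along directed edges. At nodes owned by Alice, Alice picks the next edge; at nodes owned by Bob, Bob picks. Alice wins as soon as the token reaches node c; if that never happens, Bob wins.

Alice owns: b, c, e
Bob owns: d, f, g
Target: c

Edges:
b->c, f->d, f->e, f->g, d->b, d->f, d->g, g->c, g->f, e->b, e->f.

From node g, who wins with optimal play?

Bob

A0 = {c}
A1: add {b} — b (Alice) has b→c.
A2: add {e} — e (Alice) has e→b.
A3 = A2; e.g. d (Bob) can still go to f. Fixed point.
g never enters the attractor, so Bob can avoid the target forever.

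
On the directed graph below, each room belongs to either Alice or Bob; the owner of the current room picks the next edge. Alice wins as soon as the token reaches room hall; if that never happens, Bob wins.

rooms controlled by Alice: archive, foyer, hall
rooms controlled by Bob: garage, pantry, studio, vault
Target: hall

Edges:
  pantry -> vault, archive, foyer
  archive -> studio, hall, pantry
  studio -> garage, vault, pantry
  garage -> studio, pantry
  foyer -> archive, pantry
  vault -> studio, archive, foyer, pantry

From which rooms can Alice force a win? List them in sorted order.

A0 = {hall}
A1: add {archive} — archive (Alice) has archive→hall.
A2: add {foyer} — foyer (Alice) has foyer→archive.
A3 = A2; e.g. studio (Bob) can still go to garage. Fixed point.
Alice's winning region = {archive, foyer, hall}.

archive, foyer, hall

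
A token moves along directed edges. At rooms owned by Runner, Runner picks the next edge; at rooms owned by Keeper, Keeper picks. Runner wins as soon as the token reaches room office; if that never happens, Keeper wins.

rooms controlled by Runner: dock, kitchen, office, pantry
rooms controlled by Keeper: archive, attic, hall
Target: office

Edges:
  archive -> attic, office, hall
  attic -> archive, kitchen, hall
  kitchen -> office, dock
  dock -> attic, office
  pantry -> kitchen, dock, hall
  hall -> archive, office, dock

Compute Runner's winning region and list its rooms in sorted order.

A0 = {office}
A1: add {dock, kitchen} — kitchen (Runner) has kitchen→office; dock (Runner) has dock→office.
A2: add {pantry} — pantry (Runner) has pantry→kitchen.
A3 = A2; e.g. archive (Keeper) can still go to attic. Fixed point.
Runner's winning region = {dock, kitchen, office, pantry}.

dock, kitchen, office, pantry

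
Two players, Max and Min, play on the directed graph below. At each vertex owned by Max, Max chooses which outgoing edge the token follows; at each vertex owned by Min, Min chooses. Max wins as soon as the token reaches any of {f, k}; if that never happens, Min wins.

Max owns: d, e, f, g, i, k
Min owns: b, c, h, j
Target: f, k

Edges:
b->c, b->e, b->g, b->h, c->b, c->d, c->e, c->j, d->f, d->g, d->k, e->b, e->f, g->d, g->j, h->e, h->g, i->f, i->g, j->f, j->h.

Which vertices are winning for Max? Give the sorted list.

d, e, f, g, h, i, j, k

A0 = {f, k}
A1: add {d, e, i} — d (Max) has d→f; e (Max) has e→f; i (Max) has i→f.
A2: add {g} — g (Max) has g→d.
A3: add {h} — h (Min): all of {e, g} already in.
A4: add {j} — j (Min): all of {f, h} already in.
A5 = A4; e.g. b (Min) can still go to c. Fixed point.
Max's winning region = {d, e, f, g, h, i, j, k}.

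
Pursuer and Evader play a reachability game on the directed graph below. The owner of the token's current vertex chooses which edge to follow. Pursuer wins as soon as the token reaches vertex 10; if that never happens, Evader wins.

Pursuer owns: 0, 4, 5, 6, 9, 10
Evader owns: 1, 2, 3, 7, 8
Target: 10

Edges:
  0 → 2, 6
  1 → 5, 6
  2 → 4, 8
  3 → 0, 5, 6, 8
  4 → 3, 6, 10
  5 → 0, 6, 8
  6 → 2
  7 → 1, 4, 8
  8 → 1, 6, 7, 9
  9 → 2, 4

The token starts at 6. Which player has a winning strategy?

Evader

A0 = {10}
A1: add {4} — 4 (Pursuer) has 4→10.
A2: add {9} — 9 (Pursuer) has 9→4.
A3 = A2; e.g. 0 (Pursuer) has no edge into A2. Fixed point.
6 never enters the attractor, so Evader can avoid the target forever.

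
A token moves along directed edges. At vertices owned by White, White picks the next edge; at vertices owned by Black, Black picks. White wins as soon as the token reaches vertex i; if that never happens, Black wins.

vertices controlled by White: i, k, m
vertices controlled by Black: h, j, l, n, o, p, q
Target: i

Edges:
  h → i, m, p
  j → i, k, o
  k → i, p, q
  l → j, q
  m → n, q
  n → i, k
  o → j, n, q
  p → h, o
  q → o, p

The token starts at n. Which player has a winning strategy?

A0 = {i}
A1: add {k} — k (White) has k→i.
A2: add {n} — n (Black): all of {i, k} already in.
n ∈ A2, so White can force the target.

White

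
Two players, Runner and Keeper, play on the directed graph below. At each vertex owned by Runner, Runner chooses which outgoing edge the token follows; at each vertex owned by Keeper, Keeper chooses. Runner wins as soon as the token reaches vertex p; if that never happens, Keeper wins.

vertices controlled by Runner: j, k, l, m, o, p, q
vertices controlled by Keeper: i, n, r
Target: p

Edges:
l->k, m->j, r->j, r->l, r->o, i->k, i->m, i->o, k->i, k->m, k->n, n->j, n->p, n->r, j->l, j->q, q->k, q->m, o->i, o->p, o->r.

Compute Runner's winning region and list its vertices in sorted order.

A0 = {p}
A1: add {o} — o (Runner) has o→p.
A2 = A1; e.g. i (Keeper) can still go to k. Fixed point.
Runner's winning region = {o, p}.

o, p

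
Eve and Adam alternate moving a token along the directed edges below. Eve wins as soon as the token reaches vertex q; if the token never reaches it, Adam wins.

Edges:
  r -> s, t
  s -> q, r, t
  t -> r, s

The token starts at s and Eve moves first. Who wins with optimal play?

Eve

Track states (vertex, player-to-move).
A0 = {(q,Eve), (q,Adam)}
A1: add {(s,Eve)}.
(s,Eve) ∈ A1 ⇒ Eve forces the target.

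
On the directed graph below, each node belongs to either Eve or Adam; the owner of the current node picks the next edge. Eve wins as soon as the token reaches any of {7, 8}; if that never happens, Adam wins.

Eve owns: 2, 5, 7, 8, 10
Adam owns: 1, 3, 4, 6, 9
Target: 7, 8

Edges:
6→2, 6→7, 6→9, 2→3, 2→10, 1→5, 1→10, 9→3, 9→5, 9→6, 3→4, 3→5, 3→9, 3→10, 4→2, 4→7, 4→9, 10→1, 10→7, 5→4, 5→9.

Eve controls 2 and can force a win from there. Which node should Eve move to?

A0 = {7, 8}
A1: add {10} — 10 (Eve) has 10→7.
A2: add {2} — 2 (Eve) has 2→10.
A3 = A2; e.g. 1 (Adam) can still go to 5. Fixed point.
From 2, successor 10 is in the attractor (rank 1); the other successor 3 is not.

10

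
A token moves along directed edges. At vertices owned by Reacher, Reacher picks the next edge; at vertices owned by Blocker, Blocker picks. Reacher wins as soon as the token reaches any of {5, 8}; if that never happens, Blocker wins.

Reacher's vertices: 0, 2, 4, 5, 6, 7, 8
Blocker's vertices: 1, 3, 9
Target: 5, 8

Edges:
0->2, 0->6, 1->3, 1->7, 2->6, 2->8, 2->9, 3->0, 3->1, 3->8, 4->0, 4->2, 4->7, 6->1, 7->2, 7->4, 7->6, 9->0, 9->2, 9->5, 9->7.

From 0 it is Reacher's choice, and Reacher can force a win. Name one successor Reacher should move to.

2

A0 = {5, 8}
A1: add {2} — 2 (Reacher) has 2→8.
A2: add {0, 4, 7} — 0 (Reacher) has 0→2; 4 (Reacher) has 4→2; 7 (Reacher) has 7→2.
A3: add {9} — 9 (Blocker): all of {0, 2, 5, 7} already in.
A4 = A3; e.g. 1 (Blocker) can still go to 3. Fixed point.
From 0, successor 2 is in the attractor (rank 1); the other successor 6 is not.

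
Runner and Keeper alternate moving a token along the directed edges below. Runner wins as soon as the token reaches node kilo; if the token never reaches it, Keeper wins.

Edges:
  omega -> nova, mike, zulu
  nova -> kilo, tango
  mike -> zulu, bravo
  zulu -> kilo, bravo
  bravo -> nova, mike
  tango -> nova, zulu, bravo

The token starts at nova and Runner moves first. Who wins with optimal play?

Track states (vertex, player-to-move).
A0 = {(kilo,Runner), (kilo,Keeper)}
A1: add {(nova,Runner), (zulu,Runner)}.
(nova,Runner) ∈ A1 ⇒ Runner forces the target.

Runner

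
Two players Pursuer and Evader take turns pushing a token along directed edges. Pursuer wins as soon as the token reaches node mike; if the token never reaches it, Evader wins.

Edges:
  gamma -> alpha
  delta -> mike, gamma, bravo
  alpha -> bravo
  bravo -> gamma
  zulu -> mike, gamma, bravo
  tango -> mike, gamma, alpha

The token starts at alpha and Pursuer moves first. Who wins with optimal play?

Track states (vertex, player-to-move).
A0 = {(mike,Pursuer), (mike,Evader)}
A1: add {(delta,Pursuer), (zulu,Pursuer), (tango,Pursuer)}.
A2 = A1; e.g. (gamma,Pursuer) stays out. (alpha,Pursuer) never enters ⇒ Evader avoids the target.

Evader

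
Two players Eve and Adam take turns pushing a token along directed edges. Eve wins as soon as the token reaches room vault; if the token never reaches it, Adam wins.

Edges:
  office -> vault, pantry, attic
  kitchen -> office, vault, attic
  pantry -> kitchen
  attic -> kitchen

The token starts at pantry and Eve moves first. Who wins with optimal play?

Adam

Track states (vertex, player-to-move).
A0 = {(vault,Eve), (vault,Adam)}
A1: add {(office,Eve), (kitchen,Eve)}.
A2: add {(pantry,Adam), (attic,Adam)}.
A3 = A2; e.g. (office,Adam) stays out. (pantry,Eve) never enters ⇒ Adam avoids the target.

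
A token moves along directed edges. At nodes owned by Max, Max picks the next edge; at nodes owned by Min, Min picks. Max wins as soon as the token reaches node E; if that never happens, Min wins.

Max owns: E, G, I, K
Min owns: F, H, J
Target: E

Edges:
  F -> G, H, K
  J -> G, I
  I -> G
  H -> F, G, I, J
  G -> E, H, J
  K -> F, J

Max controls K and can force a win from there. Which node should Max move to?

J

A0 = {E}
A1: add {G} — G (Max) has G→E.
A2: add {I} — I (Max) has I→G.
A3: add {J} — J (Min): all of {G, I} already in.
A4: add {K} — K (Max) has K→J.
A5 = A4; e.g. F (Min) can still go to H. Fixed point.
From K, successor J is in the attractor (rank 3); the other successor F is not.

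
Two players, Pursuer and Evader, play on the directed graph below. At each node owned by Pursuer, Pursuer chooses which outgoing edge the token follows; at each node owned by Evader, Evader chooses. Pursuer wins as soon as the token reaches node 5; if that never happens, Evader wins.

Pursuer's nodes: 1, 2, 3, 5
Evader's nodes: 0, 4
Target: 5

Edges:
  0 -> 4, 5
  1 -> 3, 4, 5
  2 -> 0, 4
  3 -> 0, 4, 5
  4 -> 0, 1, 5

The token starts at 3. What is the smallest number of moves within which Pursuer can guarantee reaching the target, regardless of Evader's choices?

A0 = {5}
A1: add {1, 3} — 1 (Pursuer) has 1→5; 3 (Pursuer) has 3→5.
A2 = A1; e.g. 0 (Evader) can still go to 4. Fixed point.
3 enters the attractor at level 1, so Pursuer can force the target in 1 move from there.

1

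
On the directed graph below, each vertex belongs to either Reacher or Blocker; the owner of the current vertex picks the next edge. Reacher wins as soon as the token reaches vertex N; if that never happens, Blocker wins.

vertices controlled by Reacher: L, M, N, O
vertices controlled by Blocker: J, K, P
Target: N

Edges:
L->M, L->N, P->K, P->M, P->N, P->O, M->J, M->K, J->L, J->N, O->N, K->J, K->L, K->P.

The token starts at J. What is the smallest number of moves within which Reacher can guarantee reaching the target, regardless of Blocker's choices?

2

A0 = {N}
A1: add {L, O} — L (Reacher) has L→N; O (Reacher) has O→N.
A2: add {J} — J (Blocker): all of {L, N} already in.
J enters the attractor at level 2, so Reacher can force the target in 2 moves from there.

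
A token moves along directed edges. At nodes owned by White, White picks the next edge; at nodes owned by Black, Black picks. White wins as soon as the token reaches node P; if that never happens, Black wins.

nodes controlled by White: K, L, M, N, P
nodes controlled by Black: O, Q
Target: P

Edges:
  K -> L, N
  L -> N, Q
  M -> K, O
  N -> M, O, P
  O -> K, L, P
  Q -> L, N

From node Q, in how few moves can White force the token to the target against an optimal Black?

A0 = {P}
A1: add {N} — N (White) has N→P.
A2: add {K, L} — K (White) has K→N; L (White) has L→N.
A3: add {M, O, Q} — M (White) has M→K; O (Black): all of {K, L, P} already in; Q (Black): all of {L, N} already in.
A3 = all vertices. Fixed point.
Q enters the attractor at level 3, so White can force the target in 3 moves from there.

3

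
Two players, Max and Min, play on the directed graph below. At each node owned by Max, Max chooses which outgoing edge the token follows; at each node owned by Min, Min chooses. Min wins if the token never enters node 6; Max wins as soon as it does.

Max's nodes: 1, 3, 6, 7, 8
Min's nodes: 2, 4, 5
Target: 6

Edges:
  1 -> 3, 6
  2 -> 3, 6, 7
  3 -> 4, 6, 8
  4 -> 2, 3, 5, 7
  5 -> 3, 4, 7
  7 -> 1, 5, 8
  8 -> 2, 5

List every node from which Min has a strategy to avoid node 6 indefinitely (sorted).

4, 5

A0 = {6}
A1: add {1, 3} — 1 (Max) has 1→6; 3 (Max) has 3→6.
A2: add {7} — 7 (Max) has 7→1.
A3: add {2} — 2 (Min): all of {3, 6, 7} already in.
A4: add {8} — 8 (Max) has 8→2.
A5 = A4; e.g. 4 (Min) can still go to 5. Fixed point.
Max's attractor = {1, 2, 3, 6, 7, 8}; Min avoids the target exactly from the complement.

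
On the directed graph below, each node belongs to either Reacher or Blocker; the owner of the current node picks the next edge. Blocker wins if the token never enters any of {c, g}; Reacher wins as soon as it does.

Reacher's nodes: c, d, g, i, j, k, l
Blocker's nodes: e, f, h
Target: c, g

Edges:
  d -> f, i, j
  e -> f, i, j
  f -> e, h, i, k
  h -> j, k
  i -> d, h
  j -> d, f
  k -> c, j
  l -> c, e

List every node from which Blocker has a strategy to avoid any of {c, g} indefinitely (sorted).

d, e, f, h, i, j

A0 = {c, g}
A1: add {k, l} — k (Reacher) has k→c; l (Reacher) has l→c.
A2 = A1; e.g. d (Reacher) has no edge into A1. Fixed point.
Reacher's attractor = {c, g, k, l}; Blocker avoids the target exactly from the complement.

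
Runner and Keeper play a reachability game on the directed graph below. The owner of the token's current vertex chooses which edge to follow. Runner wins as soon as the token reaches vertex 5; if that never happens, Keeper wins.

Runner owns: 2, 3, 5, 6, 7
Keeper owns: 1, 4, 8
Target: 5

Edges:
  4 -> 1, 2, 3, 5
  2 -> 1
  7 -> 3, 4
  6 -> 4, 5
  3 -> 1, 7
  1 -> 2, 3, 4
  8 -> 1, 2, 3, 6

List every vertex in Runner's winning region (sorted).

A0 = {5}
A1: add {6} — 6 (Runner) has 6→5.
A2 = A1; e.g. 1 (Keeper) can still go to 2. Fixed point.
Runner's winning region = {5, 6}.

5, 6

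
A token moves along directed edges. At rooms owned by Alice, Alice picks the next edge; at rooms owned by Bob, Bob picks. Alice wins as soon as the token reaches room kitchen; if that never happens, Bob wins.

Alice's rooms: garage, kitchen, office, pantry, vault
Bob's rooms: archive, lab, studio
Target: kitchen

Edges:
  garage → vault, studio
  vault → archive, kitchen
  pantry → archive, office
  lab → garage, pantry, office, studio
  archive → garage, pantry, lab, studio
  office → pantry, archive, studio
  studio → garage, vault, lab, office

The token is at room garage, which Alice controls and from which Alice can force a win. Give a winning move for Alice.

A0 = {kitchen}
A1: add {vault} — vault (Alice) has vault→kitchen.
A2: add {garage} — garage (Alice) has garage→vault.
A3 = A2; e.g. pantry (Alice) has no edge into A2. Fixed point.
From garage, successor vault is in the attractor (rank 1); the other successor studio is not.

vault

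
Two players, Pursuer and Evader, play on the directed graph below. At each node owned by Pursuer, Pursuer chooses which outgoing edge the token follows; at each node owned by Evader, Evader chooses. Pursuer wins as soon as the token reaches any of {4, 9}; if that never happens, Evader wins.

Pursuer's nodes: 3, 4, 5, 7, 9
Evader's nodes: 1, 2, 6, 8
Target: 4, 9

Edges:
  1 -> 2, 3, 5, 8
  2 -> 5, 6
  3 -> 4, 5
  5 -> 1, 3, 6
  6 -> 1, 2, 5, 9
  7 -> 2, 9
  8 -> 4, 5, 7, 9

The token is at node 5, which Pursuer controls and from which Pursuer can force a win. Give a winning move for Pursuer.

A0 = {4, 9}
A1: add {3, 7} — 3 (Pursuer) has 3→4; 7 (Pursuer) has 7→9.
A2: add {5} — 5 (Pursuer) has 5→3.
A3: add {8} — 8 (Evader): all of {4, 5, 7, 9} already in.
A4 = A3; e.g. 1 (Evader) can still go to 2. Fixed point.
From 5, successor 3 is in the attractor (rank 1); the other successors 1, 6 are not.

3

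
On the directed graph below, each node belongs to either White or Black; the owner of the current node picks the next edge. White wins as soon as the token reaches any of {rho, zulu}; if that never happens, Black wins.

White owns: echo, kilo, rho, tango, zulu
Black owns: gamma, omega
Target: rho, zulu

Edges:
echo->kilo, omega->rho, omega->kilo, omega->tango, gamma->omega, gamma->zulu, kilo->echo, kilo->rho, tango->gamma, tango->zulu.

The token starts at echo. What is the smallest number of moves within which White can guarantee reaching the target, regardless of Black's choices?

A0 = {rho, zulu}
A1: add {kilo, tango} — kilo (White) has kilo→rho; tango (White) has tango→zulu.
A2: add {echo, omega} — echo (White) has echo→kilo; omega (Black): all of {rho, kilo, tango} already in.
echo enters the attractor at level 2, so White can force the target in 2 moves from there.

2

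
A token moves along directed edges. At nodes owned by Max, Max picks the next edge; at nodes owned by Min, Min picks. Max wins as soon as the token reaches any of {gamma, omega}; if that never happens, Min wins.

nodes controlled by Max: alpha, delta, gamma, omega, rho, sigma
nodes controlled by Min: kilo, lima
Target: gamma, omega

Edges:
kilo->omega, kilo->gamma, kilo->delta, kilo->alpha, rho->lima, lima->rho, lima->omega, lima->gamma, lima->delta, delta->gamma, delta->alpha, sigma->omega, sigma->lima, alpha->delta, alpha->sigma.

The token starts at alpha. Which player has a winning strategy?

A0 = {gamma, omega}
A1: add {delta, sigma} — delta (Max) has delta→gamma; sigma (Max) has sigma→omega.
A2: add {alpha} — alpha (Max) has alpha→delta.
alpha ∈ A2, so Max can force the target.

Max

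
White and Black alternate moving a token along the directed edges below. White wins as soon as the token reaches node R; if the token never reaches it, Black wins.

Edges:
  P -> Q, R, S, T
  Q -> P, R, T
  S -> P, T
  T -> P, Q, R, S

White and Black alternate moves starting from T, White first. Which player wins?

Track states (vertex, player-to-move).
A0 = {(R,White), (R,Black)}
A1: add {(P,White), (Q,White), (T,White)}.
(T,White) ∈ A1 ⇒ White forces the target.

White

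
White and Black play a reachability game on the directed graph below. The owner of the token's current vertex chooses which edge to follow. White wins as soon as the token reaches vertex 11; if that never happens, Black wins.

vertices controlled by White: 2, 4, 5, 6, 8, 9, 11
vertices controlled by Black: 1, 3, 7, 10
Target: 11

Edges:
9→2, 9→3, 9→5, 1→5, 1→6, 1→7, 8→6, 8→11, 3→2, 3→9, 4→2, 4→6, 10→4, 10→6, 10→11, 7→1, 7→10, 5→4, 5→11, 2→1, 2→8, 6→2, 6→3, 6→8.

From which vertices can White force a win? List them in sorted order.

A0 = {11}
A1: add {5, 8} — 5 (White) has 5→11; 8 (White) has 8→11.
A2: add {2, 6, 9} — 2 (White) has 2→8; 6 (White) has 6→8; 9 (White) has 9→5.
A3: add {3, 4} — 3 (Black): all of {2, 9} already in; 4 (White) has 4→2.
A4: add {10} — 10 (Black): all of {4, 6, 11} already in.
A5 = A4; e.g. 1 (Black) can still go to 7. Fixed point.
White's winning region = {2, 3, 4, 5, 6, 8, 9, 10, 11}.

2, 3, 4, 5, 6, 8, 9, 10, 11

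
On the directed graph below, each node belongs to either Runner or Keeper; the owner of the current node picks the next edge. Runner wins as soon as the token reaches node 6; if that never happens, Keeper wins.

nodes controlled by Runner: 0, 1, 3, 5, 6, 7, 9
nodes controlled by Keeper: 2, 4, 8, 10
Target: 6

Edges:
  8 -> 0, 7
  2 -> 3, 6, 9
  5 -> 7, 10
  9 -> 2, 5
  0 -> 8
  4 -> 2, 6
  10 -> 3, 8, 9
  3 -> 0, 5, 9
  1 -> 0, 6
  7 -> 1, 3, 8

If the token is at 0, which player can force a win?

A0 = {6}
A1: add {1} — 1 (Runner) has 1→6.
A2: add {7} — 7 (Runner) has 7→1.
A3: add {5} — 5 (Runner) has 5→7.
A4: add {3, 9} — 3 (Runner) has 3→5; 9 (Runner) has 9→5.
A5: add {2} — 2 (Keeper): all of {3, 6, 9} already in.
A6: add {4} — 4 (Keeper): all of {2, 6} already in.
A7 = A6; e.g. 0 (Runner) has no edge into A6. Fixed point.
0 never enters the attractor, so Keeper can avoid the target forever.

Keeper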